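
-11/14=-0.79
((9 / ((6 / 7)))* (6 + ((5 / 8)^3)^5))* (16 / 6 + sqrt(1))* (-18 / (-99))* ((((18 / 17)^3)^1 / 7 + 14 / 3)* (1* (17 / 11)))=52675452101472024745 / 167776678305595392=313.96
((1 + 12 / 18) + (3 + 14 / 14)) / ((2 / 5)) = 85 / 6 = 14.17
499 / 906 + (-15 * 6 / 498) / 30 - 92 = -3438626 / 37599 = -91.46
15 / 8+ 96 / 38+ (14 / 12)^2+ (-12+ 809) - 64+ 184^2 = 47325635 / 1368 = 34594.76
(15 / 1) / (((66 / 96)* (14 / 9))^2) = 77760 / 5929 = 13.12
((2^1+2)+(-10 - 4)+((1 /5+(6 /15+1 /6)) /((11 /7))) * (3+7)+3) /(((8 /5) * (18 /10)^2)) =-4375 /10692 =-0.41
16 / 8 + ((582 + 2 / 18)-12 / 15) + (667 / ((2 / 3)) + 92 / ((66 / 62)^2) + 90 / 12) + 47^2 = 2348306 / 605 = 3881.50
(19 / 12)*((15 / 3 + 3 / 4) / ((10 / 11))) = 4807 / 480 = 10.01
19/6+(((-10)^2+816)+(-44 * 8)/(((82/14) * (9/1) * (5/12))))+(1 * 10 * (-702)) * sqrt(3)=1110863/1230 - 7020 * sqrt(3)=-11255.86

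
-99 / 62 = -1.60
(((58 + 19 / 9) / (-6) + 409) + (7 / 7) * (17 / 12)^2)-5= 171067 / 432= 395.99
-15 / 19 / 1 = -15 / 19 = -0.79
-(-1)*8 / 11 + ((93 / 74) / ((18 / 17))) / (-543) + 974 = 2584982627 / 2652012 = 974.73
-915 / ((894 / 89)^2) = -2415905 / 266412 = -9.07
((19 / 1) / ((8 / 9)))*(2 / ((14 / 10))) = 855 / 28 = 30.54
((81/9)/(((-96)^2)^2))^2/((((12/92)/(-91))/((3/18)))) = -2093/1603087953297408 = -0.00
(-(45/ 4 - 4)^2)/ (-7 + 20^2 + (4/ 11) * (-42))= -9251/ 66480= -0.14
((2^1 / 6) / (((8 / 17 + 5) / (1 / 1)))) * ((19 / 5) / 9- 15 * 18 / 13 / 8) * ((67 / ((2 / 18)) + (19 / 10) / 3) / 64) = -1.25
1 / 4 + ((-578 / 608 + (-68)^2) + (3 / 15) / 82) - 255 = 272232567 / 62320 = 4368.30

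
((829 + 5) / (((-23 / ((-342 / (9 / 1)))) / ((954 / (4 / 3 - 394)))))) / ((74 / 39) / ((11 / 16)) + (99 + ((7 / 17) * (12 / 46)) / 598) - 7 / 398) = -159350269282776 / 4842939567155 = -32.90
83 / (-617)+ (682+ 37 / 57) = 24003356 / 35169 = 682.51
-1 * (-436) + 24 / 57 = 8292 / 19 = 436.42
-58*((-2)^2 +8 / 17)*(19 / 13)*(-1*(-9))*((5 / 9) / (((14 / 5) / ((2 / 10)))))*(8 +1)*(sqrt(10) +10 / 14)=-1884420*sqrt(10) / 1547- 9422100 / 10829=-4722.09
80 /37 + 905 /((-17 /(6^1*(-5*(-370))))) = -371682140 /629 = -590909.60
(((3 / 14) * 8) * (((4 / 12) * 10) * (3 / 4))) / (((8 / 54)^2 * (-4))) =-48.82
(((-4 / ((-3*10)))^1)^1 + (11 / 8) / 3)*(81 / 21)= 639 / 280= 2.28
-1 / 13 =-0.08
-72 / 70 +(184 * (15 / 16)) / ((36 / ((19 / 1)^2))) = 1452161 / 840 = 1728.76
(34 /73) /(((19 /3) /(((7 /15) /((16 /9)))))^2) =67473 /84329600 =0.00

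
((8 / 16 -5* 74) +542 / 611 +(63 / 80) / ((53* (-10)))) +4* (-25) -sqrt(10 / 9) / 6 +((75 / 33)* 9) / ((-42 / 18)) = -952275481961 / 1994792800 -sqrt(10) / 18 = -477.56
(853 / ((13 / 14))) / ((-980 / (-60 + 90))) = -2559 / 91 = -28.12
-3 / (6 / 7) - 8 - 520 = -1063 / 2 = -531.50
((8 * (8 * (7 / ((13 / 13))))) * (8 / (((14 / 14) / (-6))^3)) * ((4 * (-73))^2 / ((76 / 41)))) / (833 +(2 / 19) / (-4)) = -150348398592 / 3517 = -42749047.08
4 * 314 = 1256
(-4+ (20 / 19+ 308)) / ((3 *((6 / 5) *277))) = 1610 / 5263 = 0.31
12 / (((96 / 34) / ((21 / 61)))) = 357 / 244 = 1.46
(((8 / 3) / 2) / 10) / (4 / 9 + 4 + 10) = 3 / 325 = 0.01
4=4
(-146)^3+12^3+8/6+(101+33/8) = -74647237/24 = -3110301.54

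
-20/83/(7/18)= -360/581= -0.62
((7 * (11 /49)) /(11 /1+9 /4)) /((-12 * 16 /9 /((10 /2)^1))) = -165 /5936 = -0.03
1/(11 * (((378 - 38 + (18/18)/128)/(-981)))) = -41856/159577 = -0.26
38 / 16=2.38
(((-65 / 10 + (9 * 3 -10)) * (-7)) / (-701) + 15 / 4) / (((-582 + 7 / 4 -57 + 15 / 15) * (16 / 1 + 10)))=-10809 / 46385170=-0.00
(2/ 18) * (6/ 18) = 0.04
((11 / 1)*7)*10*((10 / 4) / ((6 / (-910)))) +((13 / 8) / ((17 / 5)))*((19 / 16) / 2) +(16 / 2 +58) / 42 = -26682486449 / 91392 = -291956.48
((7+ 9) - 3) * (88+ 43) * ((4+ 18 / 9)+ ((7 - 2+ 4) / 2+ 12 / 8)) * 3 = 61308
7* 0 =0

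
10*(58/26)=290/13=22.31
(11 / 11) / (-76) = -1 / 76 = -0.01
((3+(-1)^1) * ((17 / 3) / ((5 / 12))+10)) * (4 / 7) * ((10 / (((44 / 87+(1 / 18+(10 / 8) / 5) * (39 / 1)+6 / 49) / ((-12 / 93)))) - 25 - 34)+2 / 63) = -1553099764144 / 974810655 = -1593.23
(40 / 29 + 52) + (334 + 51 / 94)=1057475 / 2726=387.92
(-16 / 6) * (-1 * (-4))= -32 / 3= -10.67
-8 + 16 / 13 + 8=16 / 13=1.23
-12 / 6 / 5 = -2 / 5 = -0.40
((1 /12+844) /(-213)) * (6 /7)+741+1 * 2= 315071 /426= 739.60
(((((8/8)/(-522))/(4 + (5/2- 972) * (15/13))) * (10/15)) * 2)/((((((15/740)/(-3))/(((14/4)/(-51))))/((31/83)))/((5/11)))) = 4175080/1056613323249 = 0.00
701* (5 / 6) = 3505 / 6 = 584.17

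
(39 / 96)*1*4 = 1.62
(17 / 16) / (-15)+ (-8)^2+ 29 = 22303 / 240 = 92.93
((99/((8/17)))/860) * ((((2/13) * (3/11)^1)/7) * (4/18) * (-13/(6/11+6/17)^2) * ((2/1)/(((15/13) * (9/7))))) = -7728149/1092268800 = -0.01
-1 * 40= -40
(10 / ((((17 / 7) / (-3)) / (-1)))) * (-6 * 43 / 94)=-27090 / 799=-33.90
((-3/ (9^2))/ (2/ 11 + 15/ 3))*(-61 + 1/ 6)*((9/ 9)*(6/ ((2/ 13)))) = 16.96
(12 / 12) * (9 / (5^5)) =9 / 3125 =0.00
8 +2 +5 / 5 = 11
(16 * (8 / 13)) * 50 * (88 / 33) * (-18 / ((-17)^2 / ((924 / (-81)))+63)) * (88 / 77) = -36044800 / 50271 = -717.01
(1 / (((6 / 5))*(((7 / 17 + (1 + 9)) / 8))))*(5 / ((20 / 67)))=10.73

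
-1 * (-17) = 17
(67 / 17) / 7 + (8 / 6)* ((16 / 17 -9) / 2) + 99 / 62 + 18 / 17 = -47675 / 22134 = -2.15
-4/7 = -0.57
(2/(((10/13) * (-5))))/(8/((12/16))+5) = -39/1175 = -0.03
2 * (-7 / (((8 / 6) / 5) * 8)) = -105 / 16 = -6.56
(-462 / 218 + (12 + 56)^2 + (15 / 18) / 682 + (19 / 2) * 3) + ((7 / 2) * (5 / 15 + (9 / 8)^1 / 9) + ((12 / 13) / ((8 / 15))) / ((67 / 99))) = 2410993894765 / 517987184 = 4654.54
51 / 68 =3 / 4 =0.75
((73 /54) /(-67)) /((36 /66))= -803 /21708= -0.04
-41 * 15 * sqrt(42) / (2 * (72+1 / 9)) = -5535 * sqrt(42) / 1298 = -27.64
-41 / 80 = -0.51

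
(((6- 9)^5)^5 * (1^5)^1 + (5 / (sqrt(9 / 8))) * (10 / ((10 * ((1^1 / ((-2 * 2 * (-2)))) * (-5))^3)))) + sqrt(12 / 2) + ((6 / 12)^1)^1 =-1694577218885 / 2- 1024 * sqrt(2) / 75 + sqrt(6) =-847288609459.36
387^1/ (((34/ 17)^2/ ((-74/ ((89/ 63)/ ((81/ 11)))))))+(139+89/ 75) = -37178.43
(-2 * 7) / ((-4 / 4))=14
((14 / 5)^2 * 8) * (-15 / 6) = -156.80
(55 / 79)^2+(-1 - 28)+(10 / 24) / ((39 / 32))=-20572148 / 730197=-28.17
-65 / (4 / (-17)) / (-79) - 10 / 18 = -11525 / 2844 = -4.05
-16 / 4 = -4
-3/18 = -1/6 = -0.17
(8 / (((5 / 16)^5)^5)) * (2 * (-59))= -1196662166615448555012887825874944 / 298023223876953125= -4015331929667073.87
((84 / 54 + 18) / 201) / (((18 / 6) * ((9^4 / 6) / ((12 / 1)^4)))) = 90112 / 146529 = 0.61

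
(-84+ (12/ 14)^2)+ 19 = -3149/ 49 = -64.27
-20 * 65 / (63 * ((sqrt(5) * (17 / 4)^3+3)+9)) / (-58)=-10649600 / 73139694789+204380800 * sqrt(5) / 219419084367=0.00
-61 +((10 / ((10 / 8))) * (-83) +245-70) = -550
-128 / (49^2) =-128 / 2401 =-0.05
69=69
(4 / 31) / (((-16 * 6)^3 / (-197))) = 197 / 6856704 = 0.00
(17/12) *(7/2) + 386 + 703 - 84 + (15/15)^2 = 24263/24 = 1010.96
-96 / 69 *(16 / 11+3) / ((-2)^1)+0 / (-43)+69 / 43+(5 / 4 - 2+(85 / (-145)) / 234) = 583358441 / 147649788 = 3.95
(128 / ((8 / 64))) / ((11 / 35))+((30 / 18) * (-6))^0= 35851 / 11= 3259.18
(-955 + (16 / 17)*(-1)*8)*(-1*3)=49089 / 17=2887.59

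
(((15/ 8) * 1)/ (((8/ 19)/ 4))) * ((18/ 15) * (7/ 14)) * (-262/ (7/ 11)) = -246411/ 56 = -4400.20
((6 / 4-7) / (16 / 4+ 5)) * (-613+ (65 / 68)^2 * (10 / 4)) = 20708963 / 55488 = 373.22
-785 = -785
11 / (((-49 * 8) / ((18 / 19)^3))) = -8019 / 336091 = -0.02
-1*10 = -10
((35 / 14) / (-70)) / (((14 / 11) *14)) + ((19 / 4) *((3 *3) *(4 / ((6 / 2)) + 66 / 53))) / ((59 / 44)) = 1410765763 / 17160976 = 82.21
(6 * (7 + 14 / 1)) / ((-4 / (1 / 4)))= -63 / 8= -7.88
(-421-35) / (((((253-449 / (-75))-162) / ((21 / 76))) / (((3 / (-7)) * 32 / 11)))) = 64800 / 40007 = 1.62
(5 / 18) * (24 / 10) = 2 / 3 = 0.67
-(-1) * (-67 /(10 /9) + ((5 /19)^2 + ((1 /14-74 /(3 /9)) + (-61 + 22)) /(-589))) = -23417963 /391685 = -59.79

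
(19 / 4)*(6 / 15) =19 / 10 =1.90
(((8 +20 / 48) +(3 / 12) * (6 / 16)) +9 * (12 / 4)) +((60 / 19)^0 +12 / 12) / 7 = 24055 / 672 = 35.80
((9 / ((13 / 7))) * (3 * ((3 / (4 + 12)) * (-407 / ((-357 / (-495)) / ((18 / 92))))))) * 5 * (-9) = 2203019775 / 162656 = 13544.04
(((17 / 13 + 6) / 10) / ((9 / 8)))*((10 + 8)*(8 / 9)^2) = 9728 / 1053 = 9.24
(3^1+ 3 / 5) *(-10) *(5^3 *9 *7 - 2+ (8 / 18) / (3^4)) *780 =-5968997840 / 27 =-221073994.07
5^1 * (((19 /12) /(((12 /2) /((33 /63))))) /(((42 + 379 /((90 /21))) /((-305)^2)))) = 486055625 /986076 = 492.92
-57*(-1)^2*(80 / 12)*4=-1520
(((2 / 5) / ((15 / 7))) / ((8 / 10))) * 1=7 / 30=0.23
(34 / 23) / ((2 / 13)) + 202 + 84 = 6799 / 23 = 295.61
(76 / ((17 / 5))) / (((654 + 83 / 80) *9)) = 30400 / 8017659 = 0.00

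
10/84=5/42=0.12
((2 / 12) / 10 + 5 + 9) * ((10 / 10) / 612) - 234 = -8591639 / 36720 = -233.98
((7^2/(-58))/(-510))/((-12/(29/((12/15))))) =-49/9792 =-0.01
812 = 812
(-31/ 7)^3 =-29791/ 343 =-86.85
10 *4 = 40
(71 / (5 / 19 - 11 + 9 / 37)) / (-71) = 703 / 7377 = 0.10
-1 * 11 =-11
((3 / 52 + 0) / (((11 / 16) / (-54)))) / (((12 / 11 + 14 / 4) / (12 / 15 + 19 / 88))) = -72414 / 72215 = -1.00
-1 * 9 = -9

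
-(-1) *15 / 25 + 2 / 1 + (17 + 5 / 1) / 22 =18 / 5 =3.60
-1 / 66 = -0.02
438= 438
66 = 66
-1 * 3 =-3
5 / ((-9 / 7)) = -35 / 9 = -3.89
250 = 250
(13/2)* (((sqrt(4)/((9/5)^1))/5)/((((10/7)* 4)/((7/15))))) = 637/5400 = 0.12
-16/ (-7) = 16/ 7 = 2.29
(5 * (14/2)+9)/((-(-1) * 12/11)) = 121/3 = 40.33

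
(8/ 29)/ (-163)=-8/ 4727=-0.00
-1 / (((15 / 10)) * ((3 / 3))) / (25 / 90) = -12 / 5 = -2.40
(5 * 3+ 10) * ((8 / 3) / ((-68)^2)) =25 / 1734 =0.01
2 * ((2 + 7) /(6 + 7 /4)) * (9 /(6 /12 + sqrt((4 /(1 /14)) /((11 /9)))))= -14256 /62155 + 15552 * sqrt(154) /62155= 2.88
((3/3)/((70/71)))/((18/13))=923/1260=0.73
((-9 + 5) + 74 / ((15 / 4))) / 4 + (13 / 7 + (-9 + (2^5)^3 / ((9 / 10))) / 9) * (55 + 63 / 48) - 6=5167742243 / 22680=227854.60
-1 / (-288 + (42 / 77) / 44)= 242 / 69693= 0.00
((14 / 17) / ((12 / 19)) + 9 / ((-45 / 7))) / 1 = -49 / 510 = -0.10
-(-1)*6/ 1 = 6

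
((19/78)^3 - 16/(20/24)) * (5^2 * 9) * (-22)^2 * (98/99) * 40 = -82728075.94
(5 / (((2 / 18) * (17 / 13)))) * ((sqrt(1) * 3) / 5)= 351 / 17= 20.65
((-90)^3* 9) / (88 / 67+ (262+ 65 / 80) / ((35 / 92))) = -820562400 / 86563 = -9479.37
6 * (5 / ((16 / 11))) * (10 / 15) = 55 / 4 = 13.75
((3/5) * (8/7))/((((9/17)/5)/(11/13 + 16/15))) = 12.39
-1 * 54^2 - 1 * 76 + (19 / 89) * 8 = -266136 / 89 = -2990.29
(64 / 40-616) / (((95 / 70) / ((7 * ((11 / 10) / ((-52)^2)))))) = -103488 / 80275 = -1.29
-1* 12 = -12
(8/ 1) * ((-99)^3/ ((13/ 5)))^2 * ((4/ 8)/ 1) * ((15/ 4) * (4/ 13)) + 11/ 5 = 7061101120531667/ 10985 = 642794822078.44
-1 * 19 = -19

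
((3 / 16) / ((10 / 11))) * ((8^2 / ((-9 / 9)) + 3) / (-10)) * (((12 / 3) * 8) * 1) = 2013 / 50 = 40.26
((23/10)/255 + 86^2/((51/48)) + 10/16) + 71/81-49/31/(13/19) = 772479663827/110986200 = 6960.14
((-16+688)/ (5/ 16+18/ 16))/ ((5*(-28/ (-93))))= 35712/ 115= 310.54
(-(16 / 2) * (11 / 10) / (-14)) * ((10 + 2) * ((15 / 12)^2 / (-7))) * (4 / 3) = -110 / 49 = -2.24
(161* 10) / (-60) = -161 / 6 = -26.83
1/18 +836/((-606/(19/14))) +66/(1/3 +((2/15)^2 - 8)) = -228768899/21901446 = -10.45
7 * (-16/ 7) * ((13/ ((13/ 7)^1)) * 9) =-1008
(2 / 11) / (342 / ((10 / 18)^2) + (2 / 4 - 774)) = 100 / 184019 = 0.00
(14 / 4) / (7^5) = 1 / 4802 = 0.00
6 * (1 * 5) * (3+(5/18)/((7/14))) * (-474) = -50560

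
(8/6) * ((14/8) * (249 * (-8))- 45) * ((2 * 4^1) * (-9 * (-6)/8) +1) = -258940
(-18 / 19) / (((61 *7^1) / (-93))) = 0.21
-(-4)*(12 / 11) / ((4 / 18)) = 216 / 11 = 19.64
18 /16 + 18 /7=207 /56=3.70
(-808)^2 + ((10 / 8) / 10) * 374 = 2611643 / 4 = 652910.75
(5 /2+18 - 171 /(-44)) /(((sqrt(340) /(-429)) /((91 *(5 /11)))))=-23468.41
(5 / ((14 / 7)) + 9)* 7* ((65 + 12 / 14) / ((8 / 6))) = 31809 / 8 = 3976.12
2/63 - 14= -880/63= -13.97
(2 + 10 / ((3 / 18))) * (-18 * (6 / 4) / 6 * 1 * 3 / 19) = -837 / 19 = -44.05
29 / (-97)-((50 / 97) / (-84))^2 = -4962757 / 16597476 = -0.30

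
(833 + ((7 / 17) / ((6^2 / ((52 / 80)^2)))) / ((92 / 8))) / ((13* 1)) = 2345062783 / 36597600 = 64.08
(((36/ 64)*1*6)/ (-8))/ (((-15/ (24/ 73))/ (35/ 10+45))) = 2619/ 5840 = 0.45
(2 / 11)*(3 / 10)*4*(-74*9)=-7992 / 55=-145.31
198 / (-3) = -66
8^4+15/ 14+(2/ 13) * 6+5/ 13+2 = 746269/ 182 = 4100.38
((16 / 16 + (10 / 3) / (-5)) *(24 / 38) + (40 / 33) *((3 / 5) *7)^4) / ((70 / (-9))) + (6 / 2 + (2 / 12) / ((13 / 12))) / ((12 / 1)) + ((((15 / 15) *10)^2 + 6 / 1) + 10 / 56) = 4130952521 / 71321250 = 57.92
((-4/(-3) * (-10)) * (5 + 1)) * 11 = -880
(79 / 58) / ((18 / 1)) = 79 / 1044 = 0.08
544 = 544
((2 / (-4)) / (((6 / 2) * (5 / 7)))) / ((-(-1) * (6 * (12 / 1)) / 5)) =-7 / 432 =-0.02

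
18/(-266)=-9/133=-0.07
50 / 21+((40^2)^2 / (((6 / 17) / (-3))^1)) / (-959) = 65286850 / 2877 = 22692.68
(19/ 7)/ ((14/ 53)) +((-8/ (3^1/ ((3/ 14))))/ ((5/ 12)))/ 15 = 24951/ 2450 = 10.18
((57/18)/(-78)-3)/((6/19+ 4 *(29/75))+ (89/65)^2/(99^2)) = -9569070225/5861939764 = -1.63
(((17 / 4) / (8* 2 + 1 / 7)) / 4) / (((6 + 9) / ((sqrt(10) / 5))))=119* sqrt(10) / 135600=0.00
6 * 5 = 30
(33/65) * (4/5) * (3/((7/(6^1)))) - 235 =-532249/2275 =-233.96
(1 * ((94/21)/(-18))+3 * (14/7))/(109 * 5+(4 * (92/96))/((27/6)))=1087/103166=0.01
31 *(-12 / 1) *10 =-3720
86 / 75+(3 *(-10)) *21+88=-40564 / 75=-540.85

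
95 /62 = 1.53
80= 80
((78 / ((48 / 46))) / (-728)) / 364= -23 / 81536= -0.00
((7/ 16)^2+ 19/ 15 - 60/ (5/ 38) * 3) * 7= -36732647/ 3840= -9565.79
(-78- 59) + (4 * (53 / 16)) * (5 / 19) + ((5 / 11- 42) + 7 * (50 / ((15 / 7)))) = -29407 / 2508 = -11.73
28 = 28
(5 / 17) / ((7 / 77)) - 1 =38 / 17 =2.24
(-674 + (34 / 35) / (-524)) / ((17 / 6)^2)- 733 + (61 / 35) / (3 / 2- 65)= -3928145413 / 4808093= -816.99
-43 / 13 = -3.31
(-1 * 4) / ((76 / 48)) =-2.53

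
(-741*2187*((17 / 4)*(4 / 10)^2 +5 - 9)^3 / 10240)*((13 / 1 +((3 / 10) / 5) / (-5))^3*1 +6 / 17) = 539345440148998193681139 / 42500000000000000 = 12690480.94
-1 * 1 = -1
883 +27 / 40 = 35347 / 40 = 883.68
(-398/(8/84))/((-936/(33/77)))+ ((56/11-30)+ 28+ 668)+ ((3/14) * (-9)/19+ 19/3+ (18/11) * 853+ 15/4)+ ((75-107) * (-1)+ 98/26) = 965209813/456456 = 2114.57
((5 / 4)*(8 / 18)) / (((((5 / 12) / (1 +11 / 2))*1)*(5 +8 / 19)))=494 / 309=1.60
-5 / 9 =-0.56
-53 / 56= -0.95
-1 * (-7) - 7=0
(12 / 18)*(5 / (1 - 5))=-5 / 6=-0.83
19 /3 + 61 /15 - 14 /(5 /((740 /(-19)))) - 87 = 3083 /95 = 32.45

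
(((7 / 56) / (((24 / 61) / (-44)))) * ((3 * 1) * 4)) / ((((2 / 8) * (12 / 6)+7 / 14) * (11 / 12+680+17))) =-2013 / 8375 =-0.24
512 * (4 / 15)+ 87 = 3353 / 15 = 223.53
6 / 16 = 3 / 8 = 0.38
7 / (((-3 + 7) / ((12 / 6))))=7 / 2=3.50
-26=-26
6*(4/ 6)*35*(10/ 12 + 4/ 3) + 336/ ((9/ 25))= 3710/ 3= 1236.67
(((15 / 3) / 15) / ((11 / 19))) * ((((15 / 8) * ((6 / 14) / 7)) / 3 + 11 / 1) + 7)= 44783 / 4312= 10.39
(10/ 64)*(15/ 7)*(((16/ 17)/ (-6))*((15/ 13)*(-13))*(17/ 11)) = 1.22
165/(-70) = -33/14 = -2.36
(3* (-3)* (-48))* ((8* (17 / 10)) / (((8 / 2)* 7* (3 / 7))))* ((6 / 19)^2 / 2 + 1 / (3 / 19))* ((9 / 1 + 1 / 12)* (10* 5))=512391560 / 361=1419367.20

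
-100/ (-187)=0.53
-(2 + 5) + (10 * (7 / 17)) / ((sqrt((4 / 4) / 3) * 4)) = -7 + 35 * sqrt(3) / 34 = -5.22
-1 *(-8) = 8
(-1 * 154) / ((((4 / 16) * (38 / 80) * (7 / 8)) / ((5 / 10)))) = -14080 / 19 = -741.05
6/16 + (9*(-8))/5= -561/40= -14.02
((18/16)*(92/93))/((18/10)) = 115/186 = 0.62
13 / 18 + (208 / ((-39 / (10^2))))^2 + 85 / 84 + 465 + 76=7979641 / 28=284987.18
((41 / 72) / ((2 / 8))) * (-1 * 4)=-82 / 9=-9.11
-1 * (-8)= 8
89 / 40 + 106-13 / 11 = 47099 / 440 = 107.04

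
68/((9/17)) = 1156/9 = 128.44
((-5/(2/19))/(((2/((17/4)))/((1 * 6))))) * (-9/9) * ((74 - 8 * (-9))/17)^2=44669.56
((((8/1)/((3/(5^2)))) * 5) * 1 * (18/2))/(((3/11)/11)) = 121000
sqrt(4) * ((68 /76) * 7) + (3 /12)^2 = 3827 /304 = 12.59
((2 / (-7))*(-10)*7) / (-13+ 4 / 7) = -140 / 87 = -1.61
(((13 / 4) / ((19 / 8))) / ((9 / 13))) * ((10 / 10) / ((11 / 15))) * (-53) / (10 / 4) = -35828 / 627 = -57.14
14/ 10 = 1.40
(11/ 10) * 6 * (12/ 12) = 33/ 5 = 6.60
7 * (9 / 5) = 63 / 5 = 12.60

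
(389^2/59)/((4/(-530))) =-40100065/118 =-339831.06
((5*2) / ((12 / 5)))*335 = 8375 / 6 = 1395.83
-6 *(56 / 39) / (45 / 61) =-6832 / 585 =-11.68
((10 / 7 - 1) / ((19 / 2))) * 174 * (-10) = -10440 / 133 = -78.50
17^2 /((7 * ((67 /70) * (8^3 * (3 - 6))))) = -1445 /51456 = -0.03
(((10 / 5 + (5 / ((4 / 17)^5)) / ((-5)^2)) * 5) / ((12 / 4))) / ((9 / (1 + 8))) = 476699 / 1024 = 465.53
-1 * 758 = -758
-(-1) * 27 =27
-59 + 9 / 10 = -581 / 10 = -58.10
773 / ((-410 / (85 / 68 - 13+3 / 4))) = 8503 / 410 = 20.74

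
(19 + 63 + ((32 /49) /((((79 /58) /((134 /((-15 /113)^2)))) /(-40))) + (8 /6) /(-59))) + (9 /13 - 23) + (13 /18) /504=-2804850882313769 /19239489360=-145786.14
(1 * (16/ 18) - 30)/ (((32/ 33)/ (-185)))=266585/ 48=5553.85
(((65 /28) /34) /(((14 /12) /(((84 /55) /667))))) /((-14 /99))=-1053 /1111222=-0.00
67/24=2.79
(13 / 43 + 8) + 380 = 16697 / 43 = 388.30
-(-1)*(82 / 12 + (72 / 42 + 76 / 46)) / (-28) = -9853 / 27048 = -0.36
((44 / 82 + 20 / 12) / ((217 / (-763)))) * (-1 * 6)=59078 / 1271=46.48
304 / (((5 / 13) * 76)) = 52 / 5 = 10.40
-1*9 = -9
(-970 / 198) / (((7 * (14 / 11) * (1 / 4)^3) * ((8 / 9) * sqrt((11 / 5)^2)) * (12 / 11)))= -16.50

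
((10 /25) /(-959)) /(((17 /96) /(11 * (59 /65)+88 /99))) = -0.03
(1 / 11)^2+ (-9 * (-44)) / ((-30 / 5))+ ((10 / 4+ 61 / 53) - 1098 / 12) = -153.84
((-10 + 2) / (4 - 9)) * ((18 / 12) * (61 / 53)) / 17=732 / 4505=0.16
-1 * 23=-23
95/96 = 0.99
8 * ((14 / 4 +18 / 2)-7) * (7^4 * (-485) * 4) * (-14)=2869291040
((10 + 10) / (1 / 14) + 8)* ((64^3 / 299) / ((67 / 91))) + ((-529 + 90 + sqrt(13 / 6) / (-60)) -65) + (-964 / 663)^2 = 342445.72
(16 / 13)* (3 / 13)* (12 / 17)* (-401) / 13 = -230976 / 37349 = -6.18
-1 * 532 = -532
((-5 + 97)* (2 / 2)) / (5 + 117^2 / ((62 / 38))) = 1426 / 130123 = 0.01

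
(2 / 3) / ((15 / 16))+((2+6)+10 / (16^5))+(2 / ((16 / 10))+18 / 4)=341180641 / 23592960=14.46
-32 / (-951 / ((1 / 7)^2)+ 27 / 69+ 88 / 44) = 368 / 535861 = 0.00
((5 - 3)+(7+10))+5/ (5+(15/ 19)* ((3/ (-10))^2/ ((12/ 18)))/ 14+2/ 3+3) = 5420377/ 276883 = 19.58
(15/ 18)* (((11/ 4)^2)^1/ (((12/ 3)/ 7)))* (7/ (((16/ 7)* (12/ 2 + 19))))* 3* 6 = 124509/ 5120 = 24.32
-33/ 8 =-4.12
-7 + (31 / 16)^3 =1119 / 4096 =0.27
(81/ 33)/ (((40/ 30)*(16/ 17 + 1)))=459/ 484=0.95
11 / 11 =1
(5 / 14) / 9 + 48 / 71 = 0.72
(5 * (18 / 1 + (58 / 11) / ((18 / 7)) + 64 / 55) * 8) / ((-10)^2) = 21002 / 2475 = 8.49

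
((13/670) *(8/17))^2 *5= 2704/6486605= 0.00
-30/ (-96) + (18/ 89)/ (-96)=0.31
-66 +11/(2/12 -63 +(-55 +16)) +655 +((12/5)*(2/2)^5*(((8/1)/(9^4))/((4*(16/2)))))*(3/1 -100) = 3934495888/6681285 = 588.88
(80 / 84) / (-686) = -10 / 7203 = -0.00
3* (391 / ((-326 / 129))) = -151317 / 326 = -464.16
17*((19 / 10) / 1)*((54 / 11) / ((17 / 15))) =1539 / 11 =139.91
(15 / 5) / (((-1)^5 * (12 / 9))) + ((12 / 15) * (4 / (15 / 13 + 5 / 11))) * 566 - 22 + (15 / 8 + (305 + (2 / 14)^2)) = 317529843 / 225400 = 1408.74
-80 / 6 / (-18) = 20 / 27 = 0.74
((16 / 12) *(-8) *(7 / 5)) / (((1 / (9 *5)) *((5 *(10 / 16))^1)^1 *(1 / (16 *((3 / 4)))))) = -64512 / 25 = -2580.48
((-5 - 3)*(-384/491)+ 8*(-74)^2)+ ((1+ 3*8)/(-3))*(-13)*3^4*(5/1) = 43055425/491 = 87689.26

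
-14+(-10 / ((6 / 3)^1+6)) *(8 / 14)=-103 / 7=-14.71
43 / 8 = 5.38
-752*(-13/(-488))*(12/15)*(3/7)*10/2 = -14664/427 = -34.34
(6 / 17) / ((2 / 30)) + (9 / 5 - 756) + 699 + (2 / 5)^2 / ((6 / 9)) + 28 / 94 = -986126 / 19975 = -49.37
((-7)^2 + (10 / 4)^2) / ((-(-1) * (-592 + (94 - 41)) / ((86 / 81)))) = -9503 / 87318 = -0.11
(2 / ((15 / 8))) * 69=368 / 5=73.60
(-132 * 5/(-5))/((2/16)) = 1056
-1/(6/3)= -1/2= -0.50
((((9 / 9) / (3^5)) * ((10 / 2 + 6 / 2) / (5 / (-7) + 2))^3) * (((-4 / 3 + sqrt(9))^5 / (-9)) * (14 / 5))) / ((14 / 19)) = -2085440000 / 387420489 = -5.38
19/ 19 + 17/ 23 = 40/ 23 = 1.74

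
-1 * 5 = -5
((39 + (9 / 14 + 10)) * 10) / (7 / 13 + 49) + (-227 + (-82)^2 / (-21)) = -7264679 / 13524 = -537.17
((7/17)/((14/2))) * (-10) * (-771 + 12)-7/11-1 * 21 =79444/187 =424.83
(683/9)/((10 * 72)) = 683/6480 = 0.11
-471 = -471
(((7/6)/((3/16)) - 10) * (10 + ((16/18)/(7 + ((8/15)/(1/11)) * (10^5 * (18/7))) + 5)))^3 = -113876971279431900983146446641144/625824926157246767886382209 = -181962.98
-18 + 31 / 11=-167 / 11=-15.18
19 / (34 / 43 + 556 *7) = 43 / 8810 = 0.00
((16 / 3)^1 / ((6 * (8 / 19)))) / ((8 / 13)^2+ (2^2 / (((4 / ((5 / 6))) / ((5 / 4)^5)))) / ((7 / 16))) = 2877056 / 8437971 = 0.34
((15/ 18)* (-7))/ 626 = -35/ 3756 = -0.01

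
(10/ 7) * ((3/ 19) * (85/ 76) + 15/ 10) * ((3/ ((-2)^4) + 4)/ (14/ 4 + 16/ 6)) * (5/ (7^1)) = 12165525/ 10471888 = 1.16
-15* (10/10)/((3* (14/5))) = -1.79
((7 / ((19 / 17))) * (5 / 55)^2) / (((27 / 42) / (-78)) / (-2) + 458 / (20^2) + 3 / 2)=0.02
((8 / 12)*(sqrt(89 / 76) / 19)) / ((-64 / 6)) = -sqrt(1691) / 11552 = -0.00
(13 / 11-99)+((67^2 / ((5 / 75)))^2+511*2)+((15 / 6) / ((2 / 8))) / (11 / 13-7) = 398992276985 / 88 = 4534003147.56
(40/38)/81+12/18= 1046/1539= 0.68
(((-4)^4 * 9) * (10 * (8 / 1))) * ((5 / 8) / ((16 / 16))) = 115200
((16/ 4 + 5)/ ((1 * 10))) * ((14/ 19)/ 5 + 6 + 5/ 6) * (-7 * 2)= -83559/ 950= -87.96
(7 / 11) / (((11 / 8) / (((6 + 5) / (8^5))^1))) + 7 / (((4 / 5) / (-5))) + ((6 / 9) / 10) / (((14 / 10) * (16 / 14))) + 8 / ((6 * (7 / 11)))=-39373165 / 946176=-41.61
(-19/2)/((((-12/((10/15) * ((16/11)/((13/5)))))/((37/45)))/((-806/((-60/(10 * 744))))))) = 21618656/891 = 24263.36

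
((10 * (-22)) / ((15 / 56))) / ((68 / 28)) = -17248 / 51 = -338.20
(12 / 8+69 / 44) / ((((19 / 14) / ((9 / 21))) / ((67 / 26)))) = 27135 / 10868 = 2.50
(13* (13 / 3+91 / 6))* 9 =4563 / 2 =2281.50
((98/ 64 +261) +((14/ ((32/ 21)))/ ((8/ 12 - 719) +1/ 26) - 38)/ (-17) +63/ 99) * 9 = 800826379821/ 335265568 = 2388.63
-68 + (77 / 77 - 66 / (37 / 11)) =-3205 / 37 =-86.62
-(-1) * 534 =534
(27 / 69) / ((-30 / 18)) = -0.23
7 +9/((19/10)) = 11.74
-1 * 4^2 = -16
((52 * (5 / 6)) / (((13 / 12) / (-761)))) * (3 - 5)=60880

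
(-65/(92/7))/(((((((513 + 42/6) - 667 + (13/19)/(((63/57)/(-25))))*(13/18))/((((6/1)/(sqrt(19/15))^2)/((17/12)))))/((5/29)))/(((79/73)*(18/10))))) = 634940775/13415295629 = 0.05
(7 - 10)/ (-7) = 3/ 7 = 0.43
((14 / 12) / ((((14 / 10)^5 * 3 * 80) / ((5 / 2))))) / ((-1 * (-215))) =625 / 59467968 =0.00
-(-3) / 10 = 3 / 10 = 0.30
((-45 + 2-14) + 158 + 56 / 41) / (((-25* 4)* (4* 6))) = -1399 / 32800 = -0.04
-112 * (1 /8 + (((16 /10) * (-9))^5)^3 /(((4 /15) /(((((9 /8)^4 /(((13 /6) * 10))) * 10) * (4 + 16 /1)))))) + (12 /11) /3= 257324269872741880803517413955338 /174560546875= 1474126166991259781498.19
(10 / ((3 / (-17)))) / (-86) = 85 / 129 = 0.66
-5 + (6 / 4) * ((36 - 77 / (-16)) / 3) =15.41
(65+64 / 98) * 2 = 6434 / 49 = 131.31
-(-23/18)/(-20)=-23/360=-0.06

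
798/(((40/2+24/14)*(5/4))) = 29.40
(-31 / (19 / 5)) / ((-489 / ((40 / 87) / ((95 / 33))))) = 13640 / 5119341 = 0.00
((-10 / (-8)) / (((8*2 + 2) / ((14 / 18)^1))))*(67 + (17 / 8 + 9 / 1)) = 21875 / 5184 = 4.22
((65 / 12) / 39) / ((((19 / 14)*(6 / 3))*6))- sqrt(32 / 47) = 35 / 4104- 4*sqrt(94) / 47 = -0.82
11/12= 0.92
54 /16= 27 /8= 3.38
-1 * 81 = -81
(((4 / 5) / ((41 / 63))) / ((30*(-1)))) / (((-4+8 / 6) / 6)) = 189 / 2050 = 0.09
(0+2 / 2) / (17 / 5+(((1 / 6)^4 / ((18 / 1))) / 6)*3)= 0.29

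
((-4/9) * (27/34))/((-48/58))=29/68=0.43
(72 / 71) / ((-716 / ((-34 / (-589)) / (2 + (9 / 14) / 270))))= -257040 / 6295390441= -0.00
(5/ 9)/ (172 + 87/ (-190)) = 950/ 293337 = 0.00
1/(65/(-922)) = -922/65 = -14.18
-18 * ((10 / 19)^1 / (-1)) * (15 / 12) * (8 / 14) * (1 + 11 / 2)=5850 / 133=43.98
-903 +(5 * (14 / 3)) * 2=-2569 / 3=-856.33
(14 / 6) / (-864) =-7 / 2592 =-0.00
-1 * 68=-68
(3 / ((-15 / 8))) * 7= -56 / 5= -11.20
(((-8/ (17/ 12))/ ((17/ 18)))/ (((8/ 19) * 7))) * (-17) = 4104/ 119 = 34.49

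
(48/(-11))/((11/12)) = -576/121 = -4.76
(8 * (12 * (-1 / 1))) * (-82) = 7872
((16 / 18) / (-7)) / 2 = -4 / 63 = -0.06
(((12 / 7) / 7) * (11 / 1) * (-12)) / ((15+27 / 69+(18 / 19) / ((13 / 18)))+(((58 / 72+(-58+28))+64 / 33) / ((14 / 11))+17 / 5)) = 3239533440 / 131442899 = 24.65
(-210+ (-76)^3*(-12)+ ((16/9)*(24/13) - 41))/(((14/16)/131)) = 30755971448/39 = 788614652.51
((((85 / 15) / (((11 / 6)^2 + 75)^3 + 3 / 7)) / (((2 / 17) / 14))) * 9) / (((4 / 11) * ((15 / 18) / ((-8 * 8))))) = -123122571264 / 46219875175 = -2.66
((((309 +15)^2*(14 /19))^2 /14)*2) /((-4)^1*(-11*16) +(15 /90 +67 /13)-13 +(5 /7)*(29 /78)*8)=56157719095296 /45889237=1223766.68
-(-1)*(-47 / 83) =-47 / 83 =-0.57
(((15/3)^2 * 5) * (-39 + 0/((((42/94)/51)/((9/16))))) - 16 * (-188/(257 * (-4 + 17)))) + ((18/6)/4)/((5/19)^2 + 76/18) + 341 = -844639171665/186334252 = -4532.92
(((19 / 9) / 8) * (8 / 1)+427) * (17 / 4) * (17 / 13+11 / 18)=14739323 / 4212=3499.36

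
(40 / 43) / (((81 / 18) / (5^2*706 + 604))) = 3773.44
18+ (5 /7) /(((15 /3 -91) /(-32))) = 5498 /301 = 18.27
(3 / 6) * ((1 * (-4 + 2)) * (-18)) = 18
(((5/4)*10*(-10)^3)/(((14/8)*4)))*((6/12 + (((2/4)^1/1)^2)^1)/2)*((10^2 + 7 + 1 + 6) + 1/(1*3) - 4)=-1034375/14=-73883.93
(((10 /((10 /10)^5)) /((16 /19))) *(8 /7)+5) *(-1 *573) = -74490 /7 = -10641.43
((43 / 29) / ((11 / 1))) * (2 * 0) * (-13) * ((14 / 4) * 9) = 0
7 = 7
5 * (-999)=-4995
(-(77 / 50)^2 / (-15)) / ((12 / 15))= 0.20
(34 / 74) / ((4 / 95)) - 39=-28.09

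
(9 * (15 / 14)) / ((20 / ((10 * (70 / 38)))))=675 / 76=8.88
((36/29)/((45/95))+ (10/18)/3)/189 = 0.01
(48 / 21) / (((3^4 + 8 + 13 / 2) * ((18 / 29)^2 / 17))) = 114376 / 108297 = 1.06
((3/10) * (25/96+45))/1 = 869/64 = 13.58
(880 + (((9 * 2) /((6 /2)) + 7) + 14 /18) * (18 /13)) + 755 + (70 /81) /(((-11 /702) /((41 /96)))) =16787861 /10296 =1630.52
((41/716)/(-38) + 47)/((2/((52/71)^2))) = 216106215/17144441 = 12.61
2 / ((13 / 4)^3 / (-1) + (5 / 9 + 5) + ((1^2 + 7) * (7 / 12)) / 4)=-1152 / 15901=-0.07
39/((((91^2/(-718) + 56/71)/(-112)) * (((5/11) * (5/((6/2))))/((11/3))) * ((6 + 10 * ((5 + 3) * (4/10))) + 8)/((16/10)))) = 68.44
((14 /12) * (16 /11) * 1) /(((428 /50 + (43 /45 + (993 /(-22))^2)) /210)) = 5544000 /31842467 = 0.17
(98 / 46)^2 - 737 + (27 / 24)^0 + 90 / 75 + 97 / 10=-3811769 / 5290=-720.56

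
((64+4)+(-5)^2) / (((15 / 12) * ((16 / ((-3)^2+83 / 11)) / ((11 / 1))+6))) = 12.22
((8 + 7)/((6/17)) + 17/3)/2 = 24.08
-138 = -138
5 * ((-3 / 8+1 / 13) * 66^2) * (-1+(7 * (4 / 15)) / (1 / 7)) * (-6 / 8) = 6110379 / 104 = 58753.64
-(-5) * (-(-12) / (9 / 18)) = 120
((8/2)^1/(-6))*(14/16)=-7/12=-0.58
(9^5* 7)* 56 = 23147208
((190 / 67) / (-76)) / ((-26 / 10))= 25 / 1742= 0.01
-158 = -158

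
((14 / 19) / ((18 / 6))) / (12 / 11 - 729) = -154 / 456399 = -0.00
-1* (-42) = 42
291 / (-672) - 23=-5249 / 224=-23.43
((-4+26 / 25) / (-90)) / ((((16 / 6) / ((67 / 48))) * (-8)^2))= 2479 / 9216000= 0.00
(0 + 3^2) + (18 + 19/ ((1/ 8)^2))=1243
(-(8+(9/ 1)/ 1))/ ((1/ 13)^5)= -6311981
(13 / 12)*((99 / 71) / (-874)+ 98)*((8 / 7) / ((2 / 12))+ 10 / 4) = 10356271679 / 10425072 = 993.40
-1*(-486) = 486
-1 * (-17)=17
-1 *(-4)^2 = -16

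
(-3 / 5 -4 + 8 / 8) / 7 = -18 / 35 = -0.51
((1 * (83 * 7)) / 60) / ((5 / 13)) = 7553 / 300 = 25.18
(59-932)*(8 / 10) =-3492 / 5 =-698.40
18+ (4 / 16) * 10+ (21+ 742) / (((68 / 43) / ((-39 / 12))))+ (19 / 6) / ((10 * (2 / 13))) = -6305717 / 4080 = -1545.52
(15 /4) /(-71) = -15 /284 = -0.05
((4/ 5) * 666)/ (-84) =-222/ 35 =-6.34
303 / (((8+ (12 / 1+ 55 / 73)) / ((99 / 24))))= 2409 / 40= 60.22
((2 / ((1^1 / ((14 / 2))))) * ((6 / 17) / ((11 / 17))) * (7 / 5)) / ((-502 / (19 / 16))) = -0.03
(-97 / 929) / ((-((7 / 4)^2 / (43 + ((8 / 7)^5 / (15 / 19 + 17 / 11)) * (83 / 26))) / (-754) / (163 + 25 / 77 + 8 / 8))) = -693211148377217952 / 3593540586559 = -192904.78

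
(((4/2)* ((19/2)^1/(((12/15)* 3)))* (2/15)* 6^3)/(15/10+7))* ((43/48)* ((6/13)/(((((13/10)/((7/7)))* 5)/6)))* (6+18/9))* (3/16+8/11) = 2367666/31603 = 74.92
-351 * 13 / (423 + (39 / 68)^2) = -781456 / 72499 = -10.78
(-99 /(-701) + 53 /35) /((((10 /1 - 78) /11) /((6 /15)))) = -0.11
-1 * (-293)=293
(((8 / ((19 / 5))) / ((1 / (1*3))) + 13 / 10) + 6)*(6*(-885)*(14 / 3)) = -6410586 / 19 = -337399.26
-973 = -973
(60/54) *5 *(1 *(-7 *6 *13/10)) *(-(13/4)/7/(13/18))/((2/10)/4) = 3900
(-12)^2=144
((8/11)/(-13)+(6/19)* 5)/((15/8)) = 0.81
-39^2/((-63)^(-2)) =-6036849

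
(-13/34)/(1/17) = -6.50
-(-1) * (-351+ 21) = -330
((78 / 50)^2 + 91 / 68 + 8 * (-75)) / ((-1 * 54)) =25339697 / 2295000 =11.04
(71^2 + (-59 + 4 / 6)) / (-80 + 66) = -7474 / 21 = -355.90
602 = 602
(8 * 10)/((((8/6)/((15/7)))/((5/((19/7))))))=4500/19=236.84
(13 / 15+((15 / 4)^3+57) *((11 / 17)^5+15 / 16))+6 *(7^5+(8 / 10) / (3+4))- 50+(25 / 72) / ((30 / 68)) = 138646568363908561 / 1373967221760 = 100909.66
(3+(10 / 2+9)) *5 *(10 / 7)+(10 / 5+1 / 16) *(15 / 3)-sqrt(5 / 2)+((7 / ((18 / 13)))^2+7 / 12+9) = 1513963 / 9072-sqrt(10) / 2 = 165.30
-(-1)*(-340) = -340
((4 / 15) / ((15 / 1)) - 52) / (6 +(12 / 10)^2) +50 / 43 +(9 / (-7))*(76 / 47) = -93580850 / 11841039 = -7.90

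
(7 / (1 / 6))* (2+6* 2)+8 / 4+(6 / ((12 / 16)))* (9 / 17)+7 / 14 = 594.74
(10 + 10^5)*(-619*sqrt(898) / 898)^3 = -11860018833295*sqrt(898) / 403202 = -881456468.88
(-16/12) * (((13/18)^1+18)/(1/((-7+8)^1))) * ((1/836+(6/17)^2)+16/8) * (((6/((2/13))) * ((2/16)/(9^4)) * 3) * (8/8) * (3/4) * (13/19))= -29250662129/481889808576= -0.06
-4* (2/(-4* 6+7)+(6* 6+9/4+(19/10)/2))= -13288/85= -156.33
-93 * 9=-837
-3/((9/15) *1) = -5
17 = 17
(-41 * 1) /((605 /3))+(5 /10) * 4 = 1087 /605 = 1.80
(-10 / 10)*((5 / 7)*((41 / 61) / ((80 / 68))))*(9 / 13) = -6273 / 22204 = -0.28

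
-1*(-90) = 90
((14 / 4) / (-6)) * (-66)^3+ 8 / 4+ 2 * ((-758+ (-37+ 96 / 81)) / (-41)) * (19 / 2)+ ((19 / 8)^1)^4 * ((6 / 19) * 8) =47654134387 / 283392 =168156.24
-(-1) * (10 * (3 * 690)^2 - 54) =42848946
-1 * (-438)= 438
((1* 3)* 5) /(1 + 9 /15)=75 /8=9.38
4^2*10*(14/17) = 2240/17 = 131.76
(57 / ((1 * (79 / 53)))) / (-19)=-159 / 79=-2.01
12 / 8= 3 / 2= 1.50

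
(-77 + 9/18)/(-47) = 153/94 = 1.63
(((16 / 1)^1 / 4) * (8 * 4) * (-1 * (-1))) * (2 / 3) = 256 / 3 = 85.33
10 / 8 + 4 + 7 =49 / 4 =12.25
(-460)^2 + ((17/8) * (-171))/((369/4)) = 17350877/82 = 211596.06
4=4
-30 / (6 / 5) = -25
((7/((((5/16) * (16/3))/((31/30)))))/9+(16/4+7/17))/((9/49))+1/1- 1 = 1834511/68850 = 26.65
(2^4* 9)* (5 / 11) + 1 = 731 / 11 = 66.45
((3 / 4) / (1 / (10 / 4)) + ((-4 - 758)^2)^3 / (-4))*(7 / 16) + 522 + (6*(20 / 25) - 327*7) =-13703385269542226163 / 640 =-21411539483659728.38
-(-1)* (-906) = -906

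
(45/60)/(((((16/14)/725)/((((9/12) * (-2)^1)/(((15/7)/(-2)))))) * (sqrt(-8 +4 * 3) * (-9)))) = -7105/192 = -37.01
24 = 24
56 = 56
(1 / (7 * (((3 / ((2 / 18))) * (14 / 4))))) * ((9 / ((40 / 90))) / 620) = 3 / 60760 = 0.00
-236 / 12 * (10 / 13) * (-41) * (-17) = -411230 / 39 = -10544.36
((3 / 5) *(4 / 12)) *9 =9 / 5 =1.80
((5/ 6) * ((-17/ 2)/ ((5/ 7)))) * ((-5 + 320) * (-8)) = 24990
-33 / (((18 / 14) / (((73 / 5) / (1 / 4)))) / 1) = -22484 / 15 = -1498.93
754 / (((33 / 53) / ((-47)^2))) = 88276058 / 33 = 2675032.06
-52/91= -4/7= -0.57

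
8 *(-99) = -792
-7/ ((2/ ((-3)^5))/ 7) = 11907/ 2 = 5953.50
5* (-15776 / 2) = -39440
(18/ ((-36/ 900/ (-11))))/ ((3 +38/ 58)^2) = 2081475/ 5618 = 370.50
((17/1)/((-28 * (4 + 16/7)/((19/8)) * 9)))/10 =-323/126720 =-0.00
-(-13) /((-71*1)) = -13 /71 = -0.18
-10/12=-5/6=-0.83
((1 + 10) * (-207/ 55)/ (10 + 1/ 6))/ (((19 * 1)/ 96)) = -119232/ 5795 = -20.57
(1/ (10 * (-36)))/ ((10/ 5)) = -1/ 720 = -0.00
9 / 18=1 / 2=0.50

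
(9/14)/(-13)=-9/182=-0.05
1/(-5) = -1/5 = -0.20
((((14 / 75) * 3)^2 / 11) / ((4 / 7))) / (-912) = -0.00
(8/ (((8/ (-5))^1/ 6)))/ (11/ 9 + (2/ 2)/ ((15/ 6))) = -1350/ 73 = -18.49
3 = 3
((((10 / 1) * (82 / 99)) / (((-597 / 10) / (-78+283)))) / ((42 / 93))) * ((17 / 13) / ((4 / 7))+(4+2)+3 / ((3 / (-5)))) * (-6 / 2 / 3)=123763625 / 597597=207.10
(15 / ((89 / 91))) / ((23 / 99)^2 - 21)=-13378365 / 18270988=-0.73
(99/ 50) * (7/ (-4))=-693/ 200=-3.46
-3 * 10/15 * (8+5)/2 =-13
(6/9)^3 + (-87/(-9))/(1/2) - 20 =-10/27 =-0.37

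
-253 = -253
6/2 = 3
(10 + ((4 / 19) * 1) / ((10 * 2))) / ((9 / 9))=951 / 95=10.01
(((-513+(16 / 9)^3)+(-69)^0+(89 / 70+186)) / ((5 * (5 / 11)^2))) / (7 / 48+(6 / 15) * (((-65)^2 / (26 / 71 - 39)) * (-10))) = -3326010992392 / 4711639235625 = -0.71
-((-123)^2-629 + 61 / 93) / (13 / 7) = -9439927 / 1209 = -7808.05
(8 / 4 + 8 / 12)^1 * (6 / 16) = 1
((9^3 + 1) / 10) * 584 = 42632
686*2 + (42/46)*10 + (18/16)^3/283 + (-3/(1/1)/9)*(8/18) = 124261813349/89980416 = 1380.99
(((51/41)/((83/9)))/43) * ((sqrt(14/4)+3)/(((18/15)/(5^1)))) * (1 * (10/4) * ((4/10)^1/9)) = 425 * sqrt(14)/585316+1275/292658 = 0.01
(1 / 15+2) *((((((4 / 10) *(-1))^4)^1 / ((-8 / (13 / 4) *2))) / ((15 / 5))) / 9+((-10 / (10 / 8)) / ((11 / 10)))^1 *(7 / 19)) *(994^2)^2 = -286002780388955457548 / 52903125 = -5406160418481.05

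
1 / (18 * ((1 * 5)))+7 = 631 / 90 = 7.01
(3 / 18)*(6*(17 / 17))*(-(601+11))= -612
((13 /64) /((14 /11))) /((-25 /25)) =-0.16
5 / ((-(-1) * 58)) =5 / 58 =0.09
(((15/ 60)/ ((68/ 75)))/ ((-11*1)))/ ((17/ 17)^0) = -75/ 2992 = -0.03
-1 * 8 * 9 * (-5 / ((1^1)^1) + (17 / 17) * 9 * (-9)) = 6192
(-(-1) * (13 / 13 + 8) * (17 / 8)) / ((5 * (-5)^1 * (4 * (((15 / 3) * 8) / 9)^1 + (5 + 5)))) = -1377 / 50000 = -0.03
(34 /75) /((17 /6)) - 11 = -271 /25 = -10.84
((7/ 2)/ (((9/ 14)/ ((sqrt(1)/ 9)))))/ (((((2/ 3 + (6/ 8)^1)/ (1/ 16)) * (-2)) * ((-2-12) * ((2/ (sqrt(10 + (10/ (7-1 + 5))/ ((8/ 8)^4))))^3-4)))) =-1750/ 7321373-385 * sqrt(330)/ 527138856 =-0.00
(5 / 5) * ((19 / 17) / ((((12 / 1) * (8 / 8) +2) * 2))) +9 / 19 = 4645 / 9044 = 0.51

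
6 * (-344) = -2064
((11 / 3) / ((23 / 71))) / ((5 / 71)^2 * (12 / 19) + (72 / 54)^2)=224410197 / 35308772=6.36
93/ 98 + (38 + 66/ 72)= 23441/ 588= 39.87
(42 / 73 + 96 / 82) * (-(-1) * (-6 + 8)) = 10452 / 2993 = 3.49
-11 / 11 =-1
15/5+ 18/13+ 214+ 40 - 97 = 2098/13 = 161.38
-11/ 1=-11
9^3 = 729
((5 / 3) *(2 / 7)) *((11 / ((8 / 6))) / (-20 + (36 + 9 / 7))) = 5 / 22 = 0.23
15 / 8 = 1.88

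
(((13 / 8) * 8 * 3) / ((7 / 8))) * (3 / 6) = 156 / 7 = 22.29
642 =642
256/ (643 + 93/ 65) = 520/ 1309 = 0.40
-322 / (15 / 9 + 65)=-4.83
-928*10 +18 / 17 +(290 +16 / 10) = -763924 / 85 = -8987.34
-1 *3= -3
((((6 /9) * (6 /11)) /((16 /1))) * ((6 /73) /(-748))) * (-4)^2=-6 /150161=-0.00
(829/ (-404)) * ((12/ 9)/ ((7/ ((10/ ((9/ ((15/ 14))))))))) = -20725/ 44541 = -0.47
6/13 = 0.46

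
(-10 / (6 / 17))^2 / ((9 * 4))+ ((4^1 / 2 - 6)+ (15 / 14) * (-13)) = 9913 / 2268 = 4.37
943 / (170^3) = 943 / 4913000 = 0.00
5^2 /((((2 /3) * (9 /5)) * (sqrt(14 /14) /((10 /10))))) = 125 /6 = 20.83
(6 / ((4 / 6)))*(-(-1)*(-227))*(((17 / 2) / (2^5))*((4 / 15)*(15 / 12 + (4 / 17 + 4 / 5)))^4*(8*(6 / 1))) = -27579645378369 / 7676562500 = -3592.71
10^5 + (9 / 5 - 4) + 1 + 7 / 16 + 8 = 8000579 / 80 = 100007.24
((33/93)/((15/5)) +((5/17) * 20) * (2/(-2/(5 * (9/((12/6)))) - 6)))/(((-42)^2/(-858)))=56181983/63679518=0.88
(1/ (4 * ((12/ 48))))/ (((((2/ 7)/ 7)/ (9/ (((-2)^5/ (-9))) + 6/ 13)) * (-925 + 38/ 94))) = -409605/ 5165056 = -0.08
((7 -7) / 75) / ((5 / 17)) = 0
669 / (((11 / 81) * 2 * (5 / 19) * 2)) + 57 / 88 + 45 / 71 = 4681.24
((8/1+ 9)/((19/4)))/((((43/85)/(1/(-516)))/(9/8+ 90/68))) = -9435/281048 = -0.03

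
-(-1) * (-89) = -89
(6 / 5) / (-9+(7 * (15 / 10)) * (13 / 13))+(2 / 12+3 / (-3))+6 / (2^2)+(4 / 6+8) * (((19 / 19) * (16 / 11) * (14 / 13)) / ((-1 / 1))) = -666 / 55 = -12.11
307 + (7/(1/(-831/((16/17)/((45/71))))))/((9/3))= -1134583/1136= -998.75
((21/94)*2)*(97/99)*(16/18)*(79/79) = 5432/13959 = 0.39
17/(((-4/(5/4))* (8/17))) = -1445/128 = -11.29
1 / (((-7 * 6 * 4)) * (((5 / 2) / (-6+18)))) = -1 / 35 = -0.03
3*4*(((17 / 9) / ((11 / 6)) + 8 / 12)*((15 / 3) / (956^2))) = 70 / 628331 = 0.00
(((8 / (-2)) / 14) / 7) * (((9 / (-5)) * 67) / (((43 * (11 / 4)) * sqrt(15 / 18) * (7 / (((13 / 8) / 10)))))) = 7839 * sqrt(30) / 40559750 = 0.00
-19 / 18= -1.06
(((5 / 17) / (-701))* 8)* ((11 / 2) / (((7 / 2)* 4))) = -110 / 83419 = -0.00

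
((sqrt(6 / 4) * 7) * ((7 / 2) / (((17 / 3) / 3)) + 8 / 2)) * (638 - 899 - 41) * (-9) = 1893087 * sqrt(6) / 34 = 136385.21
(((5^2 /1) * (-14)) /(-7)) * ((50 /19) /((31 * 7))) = 2500 /4123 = 0.61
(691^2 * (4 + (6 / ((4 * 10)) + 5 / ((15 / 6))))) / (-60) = -19576721 / 400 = -48941.80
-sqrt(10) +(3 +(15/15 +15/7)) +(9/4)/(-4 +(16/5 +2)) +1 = 505/56 - sqrt(10) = 5.86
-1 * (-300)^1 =300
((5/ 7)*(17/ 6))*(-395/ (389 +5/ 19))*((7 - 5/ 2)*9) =-17223975/ 207088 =-83.17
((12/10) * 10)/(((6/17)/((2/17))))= 4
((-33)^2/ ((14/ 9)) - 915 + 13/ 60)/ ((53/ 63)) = -270537/ 1060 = -255.22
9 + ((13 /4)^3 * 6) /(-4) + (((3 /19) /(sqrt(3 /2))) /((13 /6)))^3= -5439 /128 + 1296 * sqrt(6) /15069223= -42.49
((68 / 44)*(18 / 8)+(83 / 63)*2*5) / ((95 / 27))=4.73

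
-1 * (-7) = 7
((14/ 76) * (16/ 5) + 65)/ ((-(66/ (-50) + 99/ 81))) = 670.80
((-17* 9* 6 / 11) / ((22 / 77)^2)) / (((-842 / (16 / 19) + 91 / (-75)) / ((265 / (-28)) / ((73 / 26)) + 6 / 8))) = -117354825 / 43847669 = -2.68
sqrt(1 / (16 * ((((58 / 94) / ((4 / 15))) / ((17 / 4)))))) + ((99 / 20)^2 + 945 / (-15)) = -15399 / 400 + sqrt(347565) / 1740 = -38.16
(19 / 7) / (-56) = -19 / 392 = -0.05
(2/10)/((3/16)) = 16/15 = 1.07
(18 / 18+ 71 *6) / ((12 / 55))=23485 / 12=1957.08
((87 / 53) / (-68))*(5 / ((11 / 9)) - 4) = -0.00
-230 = -230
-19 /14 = -1.36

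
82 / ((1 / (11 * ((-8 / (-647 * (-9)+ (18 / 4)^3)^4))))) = -29556736 / 5010971651611760961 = -0.00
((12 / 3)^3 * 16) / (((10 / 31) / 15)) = 47616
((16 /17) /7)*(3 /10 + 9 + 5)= 1144 /595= 1.92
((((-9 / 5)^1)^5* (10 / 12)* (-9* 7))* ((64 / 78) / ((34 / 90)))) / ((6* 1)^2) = 1653372 / 27625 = 59.85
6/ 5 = 1.20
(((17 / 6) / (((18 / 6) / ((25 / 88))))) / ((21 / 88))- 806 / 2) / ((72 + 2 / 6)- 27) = -151909 / 17136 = -8.86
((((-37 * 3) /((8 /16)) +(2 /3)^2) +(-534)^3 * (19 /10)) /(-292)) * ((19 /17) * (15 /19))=6509688731 /7446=874253.12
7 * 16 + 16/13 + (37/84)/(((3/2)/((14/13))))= 13285/117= 113.55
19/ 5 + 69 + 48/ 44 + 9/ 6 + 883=105423/ 110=958.39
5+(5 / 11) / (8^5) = 1802245 / 360448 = 5.00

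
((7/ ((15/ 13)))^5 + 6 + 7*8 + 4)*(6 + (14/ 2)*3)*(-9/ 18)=-6290440201/ 56250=-111830.05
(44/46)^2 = 484/529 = 0.91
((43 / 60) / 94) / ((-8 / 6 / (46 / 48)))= -989 / 180480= -0.01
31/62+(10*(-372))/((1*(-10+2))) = 931/2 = 465.50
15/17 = 0.88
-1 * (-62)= 62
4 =4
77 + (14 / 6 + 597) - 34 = 1927 / 3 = 642.33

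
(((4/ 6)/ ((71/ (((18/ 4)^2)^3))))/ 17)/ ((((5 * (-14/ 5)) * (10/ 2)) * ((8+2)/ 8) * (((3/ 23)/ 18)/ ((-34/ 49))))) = 12223143/ 2435300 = 5.02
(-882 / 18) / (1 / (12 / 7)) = -84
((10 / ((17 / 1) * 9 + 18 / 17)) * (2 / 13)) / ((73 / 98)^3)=320005280 / 13244861799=0.02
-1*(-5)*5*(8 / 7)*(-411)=-82200 / 7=-11742.86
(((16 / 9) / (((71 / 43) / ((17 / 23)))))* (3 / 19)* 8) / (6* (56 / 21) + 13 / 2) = 187136 / 4188645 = 0.04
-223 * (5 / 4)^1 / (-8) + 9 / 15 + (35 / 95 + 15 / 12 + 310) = 1055069 / 3040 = 347.06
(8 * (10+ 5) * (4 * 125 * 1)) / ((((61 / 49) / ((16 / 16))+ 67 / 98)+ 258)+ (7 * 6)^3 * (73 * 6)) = 56000 / 30287417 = 0.00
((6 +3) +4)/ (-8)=-13/ 8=-1.62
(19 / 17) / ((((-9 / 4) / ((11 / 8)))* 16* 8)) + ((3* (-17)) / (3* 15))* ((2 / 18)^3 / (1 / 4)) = -549871 / 47589120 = -0.01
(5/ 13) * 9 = 45/ 13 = 3.46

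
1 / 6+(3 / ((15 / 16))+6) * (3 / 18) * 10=31 / 2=15.50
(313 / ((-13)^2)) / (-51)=-313 / 8619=-0.04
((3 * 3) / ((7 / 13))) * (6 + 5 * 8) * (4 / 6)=3588 / 7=512.57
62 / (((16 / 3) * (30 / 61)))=1891 / 80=23.64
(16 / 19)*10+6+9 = 445 / 19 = 23.42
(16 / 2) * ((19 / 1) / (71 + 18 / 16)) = 1216 / 577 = 2.11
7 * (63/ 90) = 49/ 10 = 4.90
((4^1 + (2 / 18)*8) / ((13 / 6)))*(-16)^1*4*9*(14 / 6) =-3032.62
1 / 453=0.00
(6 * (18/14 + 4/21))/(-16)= -31/56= -0.55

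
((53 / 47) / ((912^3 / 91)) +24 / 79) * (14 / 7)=855645376601 / 1408249055232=0.61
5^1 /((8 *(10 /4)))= 1 /4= 0.25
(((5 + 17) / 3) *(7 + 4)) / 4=121 / 6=20.17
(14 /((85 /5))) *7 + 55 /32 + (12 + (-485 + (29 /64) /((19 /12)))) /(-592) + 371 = 1160396465 /3059456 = 379.28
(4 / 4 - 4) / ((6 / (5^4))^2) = -390625 / 12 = -32552.08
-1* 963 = -963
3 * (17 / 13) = 51 / 13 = 3.92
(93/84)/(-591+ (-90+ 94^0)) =-31/19040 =-0.00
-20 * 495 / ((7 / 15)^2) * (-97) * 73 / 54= 5961045.92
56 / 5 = 11.20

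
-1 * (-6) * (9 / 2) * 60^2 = 97200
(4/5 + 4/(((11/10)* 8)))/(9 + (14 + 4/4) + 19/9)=621/12925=0.05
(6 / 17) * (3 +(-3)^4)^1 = 504 / 17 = 29.65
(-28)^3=-21952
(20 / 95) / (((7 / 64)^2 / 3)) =49152 / 931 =52.79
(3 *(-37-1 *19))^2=28224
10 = 10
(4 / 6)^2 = 4 / 9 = 0.44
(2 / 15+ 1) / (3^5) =17 / 3645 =0.00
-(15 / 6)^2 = -25 / 4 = -6.25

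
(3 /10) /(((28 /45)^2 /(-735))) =-18225 /32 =-569.53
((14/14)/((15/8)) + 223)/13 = 17.19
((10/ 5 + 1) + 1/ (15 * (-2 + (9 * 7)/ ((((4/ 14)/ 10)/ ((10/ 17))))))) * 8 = 990737/ 41280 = 24.00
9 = 9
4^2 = 16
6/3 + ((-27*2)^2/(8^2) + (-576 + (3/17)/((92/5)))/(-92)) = 3872261/71944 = 53.82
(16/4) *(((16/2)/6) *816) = 4352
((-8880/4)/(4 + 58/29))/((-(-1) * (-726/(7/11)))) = 1295/3993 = 0.32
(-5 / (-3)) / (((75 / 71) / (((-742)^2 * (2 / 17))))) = 78180088 / 765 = 102196.19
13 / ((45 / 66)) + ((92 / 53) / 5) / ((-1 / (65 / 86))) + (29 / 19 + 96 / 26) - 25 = -8250382 / 8443695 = -0.98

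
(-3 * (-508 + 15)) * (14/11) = 20706/11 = 1882.36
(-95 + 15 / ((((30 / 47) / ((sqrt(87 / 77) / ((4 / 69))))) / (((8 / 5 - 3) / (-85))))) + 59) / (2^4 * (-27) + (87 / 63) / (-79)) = 59724 / 716717 - 5380137 * sqrt(6699) / 26805215800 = 0.07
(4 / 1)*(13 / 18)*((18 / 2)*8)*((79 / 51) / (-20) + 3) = 155012 / 255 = 607.89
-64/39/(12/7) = -112/117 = -0.96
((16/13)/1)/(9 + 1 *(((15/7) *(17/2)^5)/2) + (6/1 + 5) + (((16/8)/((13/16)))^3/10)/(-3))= 0.00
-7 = -7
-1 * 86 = -86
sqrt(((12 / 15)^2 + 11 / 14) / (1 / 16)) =2* sqrt(6986) / 35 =4.78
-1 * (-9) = 9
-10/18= -0.56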